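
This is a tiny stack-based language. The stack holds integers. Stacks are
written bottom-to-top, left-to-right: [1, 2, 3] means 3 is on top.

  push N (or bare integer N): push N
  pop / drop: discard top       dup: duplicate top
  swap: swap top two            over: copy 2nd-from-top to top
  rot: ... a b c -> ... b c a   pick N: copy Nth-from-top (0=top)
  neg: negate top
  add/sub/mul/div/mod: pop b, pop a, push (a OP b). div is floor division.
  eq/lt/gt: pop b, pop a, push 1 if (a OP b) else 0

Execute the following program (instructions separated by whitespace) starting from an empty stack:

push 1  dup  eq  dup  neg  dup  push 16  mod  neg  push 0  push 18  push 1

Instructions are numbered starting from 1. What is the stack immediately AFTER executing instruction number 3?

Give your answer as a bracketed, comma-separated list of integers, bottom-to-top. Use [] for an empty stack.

Answer: [1]

Derivation:
Step 1 ('push 1'): [1]
Step 2 ('dup'): [1, 1]
Step 3 ('eq'): [1]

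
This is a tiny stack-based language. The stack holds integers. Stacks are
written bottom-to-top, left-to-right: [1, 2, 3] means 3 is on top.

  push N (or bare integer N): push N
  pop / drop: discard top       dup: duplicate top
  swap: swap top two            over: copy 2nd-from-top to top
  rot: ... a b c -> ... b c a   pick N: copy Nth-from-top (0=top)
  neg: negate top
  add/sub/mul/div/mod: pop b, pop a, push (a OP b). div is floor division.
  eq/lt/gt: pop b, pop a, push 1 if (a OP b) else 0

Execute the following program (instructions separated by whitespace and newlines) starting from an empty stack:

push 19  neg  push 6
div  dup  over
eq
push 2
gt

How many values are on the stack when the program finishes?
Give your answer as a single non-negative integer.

After 'push 19': stack = [19] (depth 1)
After 'neg': stack = [-19] (depth 1)
After 'push 6': stack = [-19, 6] (depth 2)
After 'div': stack = [-4] (depth 1)
After 'dup': stack = [-4, -4] (depth 2)
After 'over': stack = [-4, -4, -4] (depth 3)
After 'eq': stack = [-4, 1] (depth 2)
After 'push 2': stack = [-4, 1, 2] (depth 3)
After 'gt': stack = [-4, 0] (depth 2)

Answer: 2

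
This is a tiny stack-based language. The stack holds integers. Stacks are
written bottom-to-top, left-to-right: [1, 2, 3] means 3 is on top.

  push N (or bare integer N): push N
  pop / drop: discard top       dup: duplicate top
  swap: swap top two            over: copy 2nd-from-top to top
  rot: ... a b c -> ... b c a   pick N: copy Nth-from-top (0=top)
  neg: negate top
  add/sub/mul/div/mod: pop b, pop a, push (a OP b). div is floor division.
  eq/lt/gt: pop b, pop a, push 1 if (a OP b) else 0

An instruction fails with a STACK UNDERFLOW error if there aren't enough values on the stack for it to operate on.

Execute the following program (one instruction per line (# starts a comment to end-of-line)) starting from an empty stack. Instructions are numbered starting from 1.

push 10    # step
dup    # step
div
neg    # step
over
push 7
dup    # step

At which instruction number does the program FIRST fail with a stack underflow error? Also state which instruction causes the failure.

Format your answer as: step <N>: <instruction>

Answer: step 5: over

Derivation:
Step 1 ('push 10'): stack = [10], depth = 1
Step 2 ('dup'): stack = [10, 10], depth = 2
Step 3 ('div'): stack = [1], depth = 1
Step 4 ('neg'): stack = [-1], depth = 1
Step 5 ('over'): needs 2 value(s) but depth is 1 — STACK UNDERFLOW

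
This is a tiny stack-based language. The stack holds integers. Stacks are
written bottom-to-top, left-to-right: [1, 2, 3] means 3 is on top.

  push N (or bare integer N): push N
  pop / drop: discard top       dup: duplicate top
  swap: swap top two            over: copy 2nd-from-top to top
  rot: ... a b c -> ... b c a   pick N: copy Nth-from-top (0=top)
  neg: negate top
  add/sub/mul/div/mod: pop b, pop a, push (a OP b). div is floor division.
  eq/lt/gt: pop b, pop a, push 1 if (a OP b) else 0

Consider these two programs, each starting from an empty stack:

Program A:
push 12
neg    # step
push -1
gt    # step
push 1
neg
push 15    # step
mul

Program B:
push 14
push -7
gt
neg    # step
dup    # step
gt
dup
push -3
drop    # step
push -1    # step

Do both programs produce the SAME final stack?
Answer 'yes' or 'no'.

Answer: no

Derivation:
Program A trace:
  After 'push 12': [12]
  After 'neg': [-12]
  After 'push -1': [-12, -1]
  After 'gt': [0]
  After 'push 1': [0, 1]
  After 'neg': [0, -1]
  After 'push 15': [0, -1, 15]
  After 'mul': [0, -15]
Program A final stack: [0, -15]

Program B trace:
  After 'push 14': [14]
  After 'push -7': [14, -7]
  After 'gt': [1]
  After 'neg': [-1]
  After 'dup': [-1, -1]
  After 'gt': [0]
  After 'dup': [0, 0]
  After 'push -3': [0, 0, -3]
  After 'drop': [0, 0]
  After 'push -1': [0, 0, -1]
Program B final stack: [0, 0, -1]
Same: no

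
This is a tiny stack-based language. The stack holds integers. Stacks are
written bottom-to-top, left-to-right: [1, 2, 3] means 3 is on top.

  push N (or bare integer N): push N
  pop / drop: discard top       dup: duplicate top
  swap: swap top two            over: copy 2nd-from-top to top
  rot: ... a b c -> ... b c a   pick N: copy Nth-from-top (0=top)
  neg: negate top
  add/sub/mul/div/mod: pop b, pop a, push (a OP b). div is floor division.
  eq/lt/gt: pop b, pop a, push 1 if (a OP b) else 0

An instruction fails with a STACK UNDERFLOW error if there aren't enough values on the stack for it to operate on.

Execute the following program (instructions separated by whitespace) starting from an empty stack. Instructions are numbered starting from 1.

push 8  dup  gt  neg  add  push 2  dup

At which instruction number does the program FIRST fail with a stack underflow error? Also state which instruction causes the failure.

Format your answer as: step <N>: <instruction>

Step 1 ('push 8'): stack = [8], depth = 1
Step 2 ('dup'): stack = [8, 8], depth = 2
Step 3 ('gt'): stack = [0], depth = 1
Step 4 ('neg'): stack = [0], depth = 1
Step 5 ('add'): needs 2 value(s) but depth is 1 — STACK UNDERFLOW

Answer: step 5: add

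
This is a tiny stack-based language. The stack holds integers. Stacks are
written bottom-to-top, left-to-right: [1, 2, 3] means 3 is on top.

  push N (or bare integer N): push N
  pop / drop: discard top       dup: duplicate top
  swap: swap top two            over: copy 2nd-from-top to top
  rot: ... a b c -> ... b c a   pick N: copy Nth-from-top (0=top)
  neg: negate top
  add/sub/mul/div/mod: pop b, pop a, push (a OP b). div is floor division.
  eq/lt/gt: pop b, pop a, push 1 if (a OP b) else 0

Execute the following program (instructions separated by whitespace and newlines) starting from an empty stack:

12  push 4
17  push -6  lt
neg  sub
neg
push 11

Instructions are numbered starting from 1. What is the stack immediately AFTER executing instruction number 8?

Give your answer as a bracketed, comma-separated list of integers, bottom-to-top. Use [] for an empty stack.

Step 1 ('12'): [12]
Step 2 ('push 4'): [12, 4]
Step 3 ('17'): [12, 4, 17]
Step 4 ('push -6'): [12, 4, 17, -6]
Step 5 ('lt'): [12, 4, 0]
Step 6 ('neg'): [12, 4, 0]
Step 7 ('sub'): [12, 4]
Step 8 ('neg'): [12, -4]

Answer: [12, -4]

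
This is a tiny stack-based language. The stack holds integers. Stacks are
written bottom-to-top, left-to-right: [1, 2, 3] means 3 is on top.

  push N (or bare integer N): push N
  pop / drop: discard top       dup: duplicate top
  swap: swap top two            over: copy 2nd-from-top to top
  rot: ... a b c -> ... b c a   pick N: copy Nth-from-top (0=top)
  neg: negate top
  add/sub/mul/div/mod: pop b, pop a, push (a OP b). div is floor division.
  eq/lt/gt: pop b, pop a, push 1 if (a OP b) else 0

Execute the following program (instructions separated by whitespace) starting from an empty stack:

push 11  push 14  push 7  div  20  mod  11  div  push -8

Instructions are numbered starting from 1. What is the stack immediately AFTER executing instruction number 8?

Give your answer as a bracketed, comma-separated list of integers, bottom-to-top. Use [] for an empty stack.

Answer: [11, 0]

Derivation:
Step 1 ('push 11'): [11]
Step 2 ('push 14'): [11, 14]
Step 3 ('push 7'): [11, 14, 7]
Step 4 ('div'): [11, 2]
Step 5 ('20'): [11, 2, 20]
Step 6 ('mod'): [11, 2]
Step 7 ('11'): [11, 2, 11]
Step 8 ('div'): [11, 0]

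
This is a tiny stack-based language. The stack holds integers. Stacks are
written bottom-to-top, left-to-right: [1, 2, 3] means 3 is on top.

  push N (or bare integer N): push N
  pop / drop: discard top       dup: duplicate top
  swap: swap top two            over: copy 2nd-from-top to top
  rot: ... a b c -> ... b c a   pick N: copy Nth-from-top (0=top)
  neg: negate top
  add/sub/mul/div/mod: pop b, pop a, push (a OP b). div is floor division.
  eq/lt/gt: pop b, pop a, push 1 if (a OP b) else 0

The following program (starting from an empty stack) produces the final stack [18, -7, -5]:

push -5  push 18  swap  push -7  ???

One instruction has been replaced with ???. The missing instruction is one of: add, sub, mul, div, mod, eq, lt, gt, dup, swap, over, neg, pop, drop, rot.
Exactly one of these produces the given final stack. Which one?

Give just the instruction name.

Answer: swap

Derivation:
Stack before ???: [18, -5, -7]
Stack after ???:  [18, -7, -5]
The instruction that transforms [18, -5, -7] -> [18, -7, -5] is: swap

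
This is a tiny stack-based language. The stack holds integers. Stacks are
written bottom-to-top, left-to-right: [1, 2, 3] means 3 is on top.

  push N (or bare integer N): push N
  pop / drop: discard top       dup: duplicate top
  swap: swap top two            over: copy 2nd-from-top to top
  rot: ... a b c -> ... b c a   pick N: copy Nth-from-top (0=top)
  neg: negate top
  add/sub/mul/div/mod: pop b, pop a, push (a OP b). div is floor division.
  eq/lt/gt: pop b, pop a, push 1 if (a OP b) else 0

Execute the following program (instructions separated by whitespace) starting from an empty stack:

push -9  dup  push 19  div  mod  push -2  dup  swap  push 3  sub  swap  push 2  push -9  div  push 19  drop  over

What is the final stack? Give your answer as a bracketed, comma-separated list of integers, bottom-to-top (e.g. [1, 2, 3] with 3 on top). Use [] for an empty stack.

After 'push -9': [-9]
After 'dup': [-9, -9]
After 'push 19': [-9, -9, 19]
After 'div': [-9, -1]
After 'mod': [0]
After 'push -2': [0, -2]
After 'dup': [0, -2, -2]
After 'swap': [0, -2, -2]
After 'push 3': [0, -2, -2, 3]
After 'sub': [0, -2, -5]
After 'swap': [0, -5, -2]
After 'push 2': [0, -5, -2, 2]
After 'push -9': [0, -5, -2, 2, -9]
After 'div': [0, -5, -2, -1]
After 'push 19': [0, -5, -2, -1, 19]
After 'drop': [0, -5, -2, -1]
After 'over': [0, -5, -2, -1, -2]

Answer: [0, -5, -2, -1, -2]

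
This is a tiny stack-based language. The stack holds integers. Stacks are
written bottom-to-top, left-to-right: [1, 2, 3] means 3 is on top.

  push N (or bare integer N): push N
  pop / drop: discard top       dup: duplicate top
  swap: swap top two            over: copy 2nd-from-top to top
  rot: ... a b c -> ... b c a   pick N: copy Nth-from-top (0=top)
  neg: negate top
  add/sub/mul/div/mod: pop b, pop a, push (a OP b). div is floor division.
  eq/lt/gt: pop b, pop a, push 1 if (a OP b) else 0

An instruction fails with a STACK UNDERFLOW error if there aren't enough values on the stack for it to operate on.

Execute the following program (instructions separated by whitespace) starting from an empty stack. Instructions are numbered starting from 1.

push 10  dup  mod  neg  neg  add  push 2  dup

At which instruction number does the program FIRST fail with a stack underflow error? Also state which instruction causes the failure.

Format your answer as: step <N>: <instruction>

Answer: step 6: add

Derivation:
Step 1 ('push 10'): stack = [10], depth = 1
Step 2 ('dup'): stack = [10, 10], depth = 2
Step 3 ('mod'): stack = [0], depth = 1
Step 4 ('neg'): stack = [0], depth = 1
Step 5 ('neg'): stack = [0], depth = 1
Step 6 ('add'): needs 2 value(s) but depth is 1 — STACK UNDERFLOW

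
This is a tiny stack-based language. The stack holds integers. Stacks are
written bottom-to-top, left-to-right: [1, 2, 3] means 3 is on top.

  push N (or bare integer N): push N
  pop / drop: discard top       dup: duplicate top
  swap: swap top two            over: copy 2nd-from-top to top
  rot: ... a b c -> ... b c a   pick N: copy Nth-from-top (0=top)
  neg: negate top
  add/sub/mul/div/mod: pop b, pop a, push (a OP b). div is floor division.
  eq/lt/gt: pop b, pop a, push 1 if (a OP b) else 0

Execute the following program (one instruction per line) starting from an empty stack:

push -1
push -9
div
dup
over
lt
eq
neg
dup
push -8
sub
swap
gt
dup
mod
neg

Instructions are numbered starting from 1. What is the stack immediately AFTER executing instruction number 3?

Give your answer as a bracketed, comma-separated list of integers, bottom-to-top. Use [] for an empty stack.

Answer: [0]

Derivation:
Step 1 ('push -1'): [-1]
Step 2 ('push -9'): [-1, -9]
Step 3 ('div'): [0]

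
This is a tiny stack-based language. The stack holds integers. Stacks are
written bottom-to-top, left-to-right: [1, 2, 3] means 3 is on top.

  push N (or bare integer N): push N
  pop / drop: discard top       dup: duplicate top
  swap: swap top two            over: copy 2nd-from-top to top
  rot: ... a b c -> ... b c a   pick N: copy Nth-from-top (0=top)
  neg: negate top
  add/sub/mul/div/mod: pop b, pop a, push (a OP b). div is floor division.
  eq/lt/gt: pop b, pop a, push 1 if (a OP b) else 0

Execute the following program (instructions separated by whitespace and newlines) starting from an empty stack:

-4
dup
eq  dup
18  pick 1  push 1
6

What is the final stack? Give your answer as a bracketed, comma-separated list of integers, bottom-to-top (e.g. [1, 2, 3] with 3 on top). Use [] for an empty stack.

Answer: [1, 1, 18, 1, 1, 6]

Derivation:
After 'push -4': [-4]
After 'dup': [-4, -4]
After 'eq': [1]
After 'dup': [1, 1]
After 'push 18': [1, 1, 18]
After 'pick 1': [1, 1, 18, 1]
After 'push 1': [1, 1, 18, 1, 1]
After 'push 6': [1, 1, 18, 1, 1, 6]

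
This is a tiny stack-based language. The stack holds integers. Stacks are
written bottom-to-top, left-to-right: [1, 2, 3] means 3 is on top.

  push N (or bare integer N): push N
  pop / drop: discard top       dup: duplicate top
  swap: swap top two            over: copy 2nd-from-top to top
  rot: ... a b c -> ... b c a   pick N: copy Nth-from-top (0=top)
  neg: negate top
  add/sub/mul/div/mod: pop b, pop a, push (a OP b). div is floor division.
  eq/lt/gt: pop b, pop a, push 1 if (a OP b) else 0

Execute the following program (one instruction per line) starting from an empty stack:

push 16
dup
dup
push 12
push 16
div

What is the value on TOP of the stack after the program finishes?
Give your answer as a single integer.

After 'push 16': [16]
After 'dup': [16, 16]
After 'dup': [16, 16, 16]
After 'push 12': [16, 16, 16, 12]
After 'push 16': [16, 16, 16, 12, 16]
After 'div': [16, 16, 16, 0]

Answer: 0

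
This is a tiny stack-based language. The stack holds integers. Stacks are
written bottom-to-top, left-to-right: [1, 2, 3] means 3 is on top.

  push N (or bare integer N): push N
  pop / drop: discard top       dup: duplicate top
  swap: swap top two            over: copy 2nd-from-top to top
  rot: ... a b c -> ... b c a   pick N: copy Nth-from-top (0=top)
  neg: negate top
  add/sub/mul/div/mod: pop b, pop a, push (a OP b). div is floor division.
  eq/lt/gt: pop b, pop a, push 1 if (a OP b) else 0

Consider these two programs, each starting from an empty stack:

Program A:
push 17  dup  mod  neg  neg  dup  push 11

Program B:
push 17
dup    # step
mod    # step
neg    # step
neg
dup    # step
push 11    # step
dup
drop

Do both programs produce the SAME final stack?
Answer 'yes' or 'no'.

Answer: yes

Derivation:
Program A trace:
  After 'push 17': [17]
  After 'dup': [17, 17]
  After 'mod': [0]
  After 'neg': [0]
  After 'neg': [0]
  After 'dup': [0, 0]
  After 'push 11': [0, 0, 11]
Program A final stack: [0, 0, 11]

Program B trace:
  After 'push 17': [17]
  After 'dup': [17, 17]
  After 'mod': [0]
  After 'neg': [0]
  After 'neg': [0]
  After 'dup': [0, 0]
  After 'push 11': [0, 0, 11]
  After 'dup': [0, 0, 11, 11]
  After 'drop': [0, 0, 11]
Program B final stack: [0, 0, 11]
Same: yes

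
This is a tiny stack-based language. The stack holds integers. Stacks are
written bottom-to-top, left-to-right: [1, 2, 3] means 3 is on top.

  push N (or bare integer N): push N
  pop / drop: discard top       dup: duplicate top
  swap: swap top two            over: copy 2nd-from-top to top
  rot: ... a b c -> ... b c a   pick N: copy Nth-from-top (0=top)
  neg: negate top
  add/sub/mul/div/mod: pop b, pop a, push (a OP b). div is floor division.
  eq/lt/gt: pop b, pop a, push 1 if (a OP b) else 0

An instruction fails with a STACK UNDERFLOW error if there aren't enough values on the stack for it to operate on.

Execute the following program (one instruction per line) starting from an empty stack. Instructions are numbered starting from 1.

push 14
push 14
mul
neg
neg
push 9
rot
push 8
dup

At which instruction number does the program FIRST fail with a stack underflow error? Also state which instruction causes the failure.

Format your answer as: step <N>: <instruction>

Answer: step 7: rot

Derivation:
Step 1 ('push 14'): stack = [14], depth = 1
Step 2 ('push 14'): stack = [14, 14], depth = 2
Step 3 ('mul'): stack = [196], depth = 1
Step 4 ('neg'): stack = [-196], depth = 1
Step 5 ('neg'): stack = [196], depth = 1
Step 6 ('push 9'): stack = [196, 9], depth = 2
Step 7 ('rot'): needs 3 value(s) but depth is 2 — STACK UNDERFLOW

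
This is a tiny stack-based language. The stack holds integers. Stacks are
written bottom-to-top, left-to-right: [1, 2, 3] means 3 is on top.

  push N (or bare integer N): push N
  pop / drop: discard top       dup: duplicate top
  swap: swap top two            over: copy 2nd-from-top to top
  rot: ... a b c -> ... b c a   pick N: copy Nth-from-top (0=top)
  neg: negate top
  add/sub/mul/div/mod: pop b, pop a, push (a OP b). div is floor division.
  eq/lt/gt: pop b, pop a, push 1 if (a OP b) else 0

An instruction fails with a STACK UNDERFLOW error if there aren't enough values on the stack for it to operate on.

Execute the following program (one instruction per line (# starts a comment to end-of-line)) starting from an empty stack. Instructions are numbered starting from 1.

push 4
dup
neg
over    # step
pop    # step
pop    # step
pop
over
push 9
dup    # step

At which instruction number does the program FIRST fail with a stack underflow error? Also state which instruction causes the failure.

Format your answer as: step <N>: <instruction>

Step 1 ('push 4'): stack = [4], depth = 1
Step 2 ('dup'): stack = [4, 4], depth = 2
Step 3 ('neg'): stack = [4, -4], depth = 2
Step 4 ('over'): stack = [4, -4, 4], depth = 3
Step 5 ('pop'): stack = [4, -4], depth = 2
Step 6 ('pop'): stack = [4], depth = 1
Step 7 ('pop'): stack = [], depth = 0
Step 8 ('over'): needs 2 value(s) but depth is 0 — STACK UNDERFLOW

Answer: step 8: over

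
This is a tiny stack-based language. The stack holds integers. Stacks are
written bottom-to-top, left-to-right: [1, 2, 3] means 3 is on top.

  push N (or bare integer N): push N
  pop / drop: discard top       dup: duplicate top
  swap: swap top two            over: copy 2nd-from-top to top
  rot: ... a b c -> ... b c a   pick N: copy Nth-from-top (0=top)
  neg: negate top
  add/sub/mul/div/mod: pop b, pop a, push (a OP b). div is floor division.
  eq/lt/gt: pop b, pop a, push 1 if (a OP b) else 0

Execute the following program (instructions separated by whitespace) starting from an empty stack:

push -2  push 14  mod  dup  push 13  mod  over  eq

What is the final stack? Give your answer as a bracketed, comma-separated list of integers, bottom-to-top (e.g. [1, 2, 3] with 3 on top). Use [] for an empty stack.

Answer: [12, 1]

Derivation:
After 'push -2': [-2]
After 'push 14': [-2, 14]
After 'mod': [12]
After 'dup': [12, 12]
After 'push 13': [12, 12, 13]
After 'mod': [12, 12]
After 'over': [12, 12, 12]
After 'eq': [12, 1]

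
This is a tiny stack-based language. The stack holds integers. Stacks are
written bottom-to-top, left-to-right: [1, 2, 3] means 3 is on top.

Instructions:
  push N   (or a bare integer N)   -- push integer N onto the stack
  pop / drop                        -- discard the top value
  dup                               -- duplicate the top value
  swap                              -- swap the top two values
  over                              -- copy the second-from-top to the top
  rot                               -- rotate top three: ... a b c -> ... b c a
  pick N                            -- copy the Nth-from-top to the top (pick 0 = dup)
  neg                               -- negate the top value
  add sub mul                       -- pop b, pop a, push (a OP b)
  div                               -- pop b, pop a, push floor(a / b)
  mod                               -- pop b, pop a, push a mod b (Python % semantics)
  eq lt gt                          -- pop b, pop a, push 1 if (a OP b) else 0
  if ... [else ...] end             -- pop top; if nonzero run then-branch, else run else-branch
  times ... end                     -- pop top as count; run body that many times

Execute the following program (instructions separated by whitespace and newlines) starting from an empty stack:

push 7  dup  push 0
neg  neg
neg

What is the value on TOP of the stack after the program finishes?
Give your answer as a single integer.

After 'push 7': [7]
After 'dup': [7, 7]
After 'push 0': [7, 7, 0]
After 'neg': [7, 7, 0]
After 'neg': [7, 7, 0]
After 'neg': [7, 7, 0]

Answer: 0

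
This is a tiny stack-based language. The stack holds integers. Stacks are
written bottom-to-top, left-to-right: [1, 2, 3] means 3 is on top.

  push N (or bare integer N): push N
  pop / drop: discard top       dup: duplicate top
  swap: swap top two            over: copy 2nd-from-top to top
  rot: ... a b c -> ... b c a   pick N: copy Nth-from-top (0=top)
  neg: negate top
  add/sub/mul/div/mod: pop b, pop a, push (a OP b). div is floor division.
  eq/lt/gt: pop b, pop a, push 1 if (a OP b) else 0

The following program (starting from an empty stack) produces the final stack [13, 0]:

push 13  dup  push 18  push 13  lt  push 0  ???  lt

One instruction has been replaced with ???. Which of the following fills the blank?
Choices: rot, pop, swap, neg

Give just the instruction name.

Stack before ???: [13, 13, 0, 0]
Stack after ???:  [13, 13, 0]
Checking each choice:
  rot: produces [13, 0, 1]
  pop: MATCH
  swap: produces [13, 13, 0]
  neg: produces [13, 13, 0]


Answer: pop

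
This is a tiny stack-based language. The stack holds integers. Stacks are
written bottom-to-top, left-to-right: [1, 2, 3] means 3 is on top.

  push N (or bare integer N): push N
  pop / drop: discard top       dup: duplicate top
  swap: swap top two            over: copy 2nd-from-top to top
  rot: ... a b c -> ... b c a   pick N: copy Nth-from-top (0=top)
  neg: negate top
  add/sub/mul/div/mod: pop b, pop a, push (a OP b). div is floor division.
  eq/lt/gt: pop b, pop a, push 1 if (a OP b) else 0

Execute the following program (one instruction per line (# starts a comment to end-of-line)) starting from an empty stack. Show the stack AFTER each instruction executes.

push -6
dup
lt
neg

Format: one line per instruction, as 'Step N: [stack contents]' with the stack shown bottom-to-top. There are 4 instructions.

Step 1: [-6]
Step 2: [-6, -6]
Step 3: [0]
Step 4: [0]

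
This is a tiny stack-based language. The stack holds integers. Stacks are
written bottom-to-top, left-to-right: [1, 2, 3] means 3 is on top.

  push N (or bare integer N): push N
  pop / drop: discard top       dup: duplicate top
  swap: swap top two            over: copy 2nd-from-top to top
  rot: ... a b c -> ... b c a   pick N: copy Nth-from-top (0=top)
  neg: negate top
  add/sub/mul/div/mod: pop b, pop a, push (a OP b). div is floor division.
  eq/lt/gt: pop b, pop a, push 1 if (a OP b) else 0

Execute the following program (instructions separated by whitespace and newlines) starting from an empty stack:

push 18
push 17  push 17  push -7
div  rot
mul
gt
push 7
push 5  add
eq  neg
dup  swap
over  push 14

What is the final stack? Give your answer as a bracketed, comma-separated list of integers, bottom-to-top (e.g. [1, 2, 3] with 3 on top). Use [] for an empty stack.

Answer: [0, 0, 0, 14]

Derivation:
After 'push 18': [18]
After 'push 17': [18, 17]
After 'push 17': [18, 17, 17]
After 'push -7': [18, 17, 17, -7]
After 'div': [18, 17, -3]
After 'rot': [17, -3, 18]
After 'mul': [17, -54]
After 'gt': [1]
After 'push 7': [1, 7]
After 'push 5': [1, 7, 5]
After 'add': [1, 12]
After 'eq': [0]
After 'neg': [0]
After 'dup': [0, 0]
After 'swap': [0, 0]
After 'over': [0, 0, 0]
After 'push 14': [0, 0, 0, 14]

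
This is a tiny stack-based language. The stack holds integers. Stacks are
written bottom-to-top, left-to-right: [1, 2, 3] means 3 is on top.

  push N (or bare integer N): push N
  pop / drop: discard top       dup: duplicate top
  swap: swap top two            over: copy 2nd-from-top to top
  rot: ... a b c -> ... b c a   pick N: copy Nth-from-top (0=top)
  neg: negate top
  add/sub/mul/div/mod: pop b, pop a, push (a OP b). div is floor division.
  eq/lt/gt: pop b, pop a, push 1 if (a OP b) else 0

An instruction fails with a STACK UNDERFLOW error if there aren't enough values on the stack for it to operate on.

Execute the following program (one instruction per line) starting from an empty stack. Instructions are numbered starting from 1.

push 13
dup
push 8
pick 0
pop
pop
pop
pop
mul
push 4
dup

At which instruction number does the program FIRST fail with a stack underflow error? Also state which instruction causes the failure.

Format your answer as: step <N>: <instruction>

Step 1 ('push 13'): stack = [13], depth = 1
Step 2 ('dup'): stack = [13, 13], depth = 2
Step 3 ('push 8'): stack = [13, 13, 8], depth = 3
Step 4 ('pick 0'): stack = [13, 13, 8, 8], depth = 4
Step 5 ('pop'): stack = [13, 13, 8], depth = 3
Step 6 ('pop'): stack = [13, 13], depth = 2
Step 7 ('pop'): stack = [13], depth = 1
Step 8 ('pop'): stack = [], depth = 0
Step 9 ('mul'): needs 2 value(s) but depth is 0 — STACK UNDERFLOW

Answer: step 9: mul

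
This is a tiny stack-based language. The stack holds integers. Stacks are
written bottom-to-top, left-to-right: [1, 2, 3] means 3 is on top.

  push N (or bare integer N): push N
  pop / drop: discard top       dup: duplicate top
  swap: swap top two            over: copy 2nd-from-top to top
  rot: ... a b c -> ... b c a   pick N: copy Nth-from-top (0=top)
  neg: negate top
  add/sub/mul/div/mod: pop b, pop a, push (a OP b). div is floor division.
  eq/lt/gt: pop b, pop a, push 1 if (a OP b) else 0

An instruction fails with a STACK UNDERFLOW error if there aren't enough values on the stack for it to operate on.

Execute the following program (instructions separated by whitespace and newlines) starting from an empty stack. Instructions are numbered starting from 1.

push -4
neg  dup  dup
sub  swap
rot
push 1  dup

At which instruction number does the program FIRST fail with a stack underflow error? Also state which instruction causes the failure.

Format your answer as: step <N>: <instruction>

Answer: step 7: rot

Derivation:
Step 1 ('push -4'): stack = [-4], depth = 1
Step 2 ('neg'): stack = [4], depth = 1
Step 3 ('dup'): stack = [4, 4], depth = 2
Step 4 ('dup'): stack = [4, 4, 4], depth = 3
Step 5 ('sub'): stack = [4, 0], depth = 2
Step 6 ('swap'): stack = [0, 4], depth = 2
Step 7 ('rot'): needs 3 value(s) but depth is 2 — STACK UNDERFLOW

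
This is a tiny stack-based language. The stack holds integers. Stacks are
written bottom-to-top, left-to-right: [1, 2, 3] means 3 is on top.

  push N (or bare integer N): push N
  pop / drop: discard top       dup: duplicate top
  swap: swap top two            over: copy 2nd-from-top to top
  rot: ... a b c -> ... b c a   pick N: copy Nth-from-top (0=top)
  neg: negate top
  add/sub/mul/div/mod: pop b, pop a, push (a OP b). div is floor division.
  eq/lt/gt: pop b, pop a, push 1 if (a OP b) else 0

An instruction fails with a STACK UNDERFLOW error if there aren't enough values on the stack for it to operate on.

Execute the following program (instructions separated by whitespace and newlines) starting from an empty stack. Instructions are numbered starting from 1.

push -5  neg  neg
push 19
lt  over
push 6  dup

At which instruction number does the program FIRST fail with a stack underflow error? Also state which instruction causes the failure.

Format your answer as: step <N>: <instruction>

Answer: step 6: over

Derivation:
Step 1 ('push -5'): stack = [-5], depth = 1
Step 2 ('neg'): stack = [5], depth = 1
Step 3 ('neg'): stack = [-5], depth = 1
Step 4 ('push 19'): stack = [-5, 19], depth = 2
Step 5 ('lt'): stack = [1], depth = 1
Step 6 ('over'): needs 2 value(s) but depth is 1 — STACK UNDERFLOW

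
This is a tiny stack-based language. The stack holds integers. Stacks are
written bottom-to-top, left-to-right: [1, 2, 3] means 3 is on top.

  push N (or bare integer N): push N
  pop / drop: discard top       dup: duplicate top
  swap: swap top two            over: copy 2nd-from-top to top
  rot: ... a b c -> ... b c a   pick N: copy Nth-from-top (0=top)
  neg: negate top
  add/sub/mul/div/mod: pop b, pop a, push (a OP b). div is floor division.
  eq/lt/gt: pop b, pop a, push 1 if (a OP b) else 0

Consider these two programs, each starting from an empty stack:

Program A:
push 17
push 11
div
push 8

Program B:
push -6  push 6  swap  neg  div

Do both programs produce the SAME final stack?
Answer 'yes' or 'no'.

Answer: no

Derivation:
Program A trace:
  After 'push 17': [17]
  After 'push 11': [17, 11]
  After 'div': [1]
  After 'push 8': [1, 8]
Program A final stack: [1, 8]

Program B trace:
  After 'push -6': [-6]
  After 'push 6': [-6, 6]
  After 'swap': [6, -6]
  After 'neg': [6, 6]
  After 'div': [1]
Program B final stack: [1]
Same: no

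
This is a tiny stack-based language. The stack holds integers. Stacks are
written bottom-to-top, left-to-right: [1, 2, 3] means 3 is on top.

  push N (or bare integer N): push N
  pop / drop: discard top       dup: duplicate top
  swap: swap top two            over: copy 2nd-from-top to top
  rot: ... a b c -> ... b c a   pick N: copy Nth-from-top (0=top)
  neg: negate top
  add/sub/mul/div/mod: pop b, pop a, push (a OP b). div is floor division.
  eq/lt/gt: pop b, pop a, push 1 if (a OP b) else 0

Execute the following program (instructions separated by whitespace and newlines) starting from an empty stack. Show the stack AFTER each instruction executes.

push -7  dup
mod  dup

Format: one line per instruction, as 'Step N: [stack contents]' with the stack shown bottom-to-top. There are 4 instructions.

Step 1: [-7]
Step 2: [-7, -7]
Step 3: [0]
Step 4: [0, 0]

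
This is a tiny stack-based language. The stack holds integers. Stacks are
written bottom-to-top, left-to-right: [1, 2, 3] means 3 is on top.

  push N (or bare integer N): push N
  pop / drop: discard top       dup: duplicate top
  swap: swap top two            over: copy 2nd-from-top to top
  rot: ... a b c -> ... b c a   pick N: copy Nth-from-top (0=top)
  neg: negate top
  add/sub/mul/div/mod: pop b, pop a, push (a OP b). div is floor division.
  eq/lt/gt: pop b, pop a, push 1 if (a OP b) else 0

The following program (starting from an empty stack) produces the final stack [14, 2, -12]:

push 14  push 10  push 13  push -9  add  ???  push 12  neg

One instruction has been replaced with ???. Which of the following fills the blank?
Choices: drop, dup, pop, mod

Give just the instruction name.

Stack before ???: [14, 10, 4]
Stack after ???:  [14, 2]
Checking each choice:
  drop: produces [14, 10, -12]
  dup: produces [14, 10, 4, 4, -12]
  pop: produces [14, 10, -12]
  mod: MATCH


Answer: mod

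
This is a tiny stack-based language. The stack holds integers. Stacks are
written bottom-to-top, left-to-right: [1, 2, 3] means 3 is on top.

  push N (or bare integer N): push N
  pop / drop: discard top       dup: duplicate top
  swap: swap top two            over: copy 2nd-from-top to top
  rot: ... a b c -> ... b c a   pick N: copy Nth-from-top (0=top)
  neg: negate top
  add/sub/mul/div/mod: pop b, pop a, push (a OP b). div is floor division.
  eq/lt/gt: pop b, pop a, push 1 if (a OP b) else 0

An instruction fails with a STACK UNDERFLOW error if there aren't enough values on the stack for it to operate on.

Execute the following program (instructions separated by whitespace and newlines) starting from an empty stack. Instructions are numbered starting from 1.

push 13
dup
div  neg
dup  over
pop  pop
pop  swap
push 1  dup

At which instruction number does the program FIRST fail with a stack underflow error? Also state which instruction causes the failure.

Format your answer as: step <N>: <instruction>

Answer: step 10: swap

Derivation:
Step 1 ('push 13'): stack = [13], depth = 1
Step 2 ('dup'): stack = [13, 13], depth = 2
Step 3 ('div'): stack = [1], depth = 1
Step 4 ('neg'): stack = [-1], depth = 1
Step 5 ('dup'): stack = [-1, -1], depth = 2
Step 6 ('over'): stack = [-1, -1, -1], depth = 3
Step 7 ('pop'): stack = [-1, -1], depth = 2
Step 8 ('pop'): stack = [-1], depth = 1
Step 9 ('pop'): stack = [], depth = 0
Step 10 ('swap'): needs 2 value(s) but depth is 0 — STACK UNDERFLOW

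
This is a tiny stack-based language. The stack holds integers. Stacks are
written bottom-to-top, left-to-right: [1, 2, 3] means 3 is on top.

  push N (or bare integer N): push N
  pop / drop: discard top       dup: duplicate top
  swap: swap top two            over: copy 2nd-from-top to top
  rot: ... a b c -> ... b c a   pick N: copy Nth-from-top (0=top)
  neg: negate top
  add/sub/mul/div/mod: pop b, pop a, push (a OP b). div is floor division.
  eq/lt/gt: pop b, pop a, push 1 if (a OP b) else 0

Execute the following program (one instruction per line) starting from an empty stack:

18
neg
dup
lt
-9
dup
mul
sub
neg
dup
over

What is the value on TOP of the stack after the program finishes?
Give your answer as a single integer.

After 'push 18': [18]
After 'neg': [-18]
After 'dup': [-18, -18]
After 'lt': [0]
After 'push -9': [0, -9]
After 'dup': [0, -9, -9]
After 'mul': [0, 81]
After 'sub': [-81]
After 'neg': [81]
After 'dup': [81, 81]
After 'over': [81, 81, 81]

Answer: 81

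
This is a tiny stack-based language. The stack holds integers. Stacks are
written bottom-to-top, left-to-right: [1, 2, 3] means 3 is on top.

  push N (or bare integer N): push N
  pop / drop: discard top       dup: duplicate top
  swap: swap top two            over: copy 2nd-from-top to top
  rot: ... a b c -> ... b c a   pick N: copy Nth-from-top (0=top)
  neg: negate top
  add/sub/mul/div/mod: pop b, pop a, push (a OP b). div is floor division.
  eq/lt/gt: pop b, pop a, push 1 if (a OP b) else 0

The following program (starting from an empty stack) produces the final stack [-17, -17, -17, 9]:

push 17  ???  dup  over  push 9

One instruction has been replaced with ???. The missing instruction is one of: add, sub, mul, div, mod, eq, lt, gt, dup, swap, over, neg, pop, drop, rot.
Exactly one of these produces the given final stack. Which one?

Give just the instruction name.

Answer: neg

Derivation:
Stack before ???: [17]
Stack after ???:  [-17]
The instruction that transforms [17] -> [-17] is: neg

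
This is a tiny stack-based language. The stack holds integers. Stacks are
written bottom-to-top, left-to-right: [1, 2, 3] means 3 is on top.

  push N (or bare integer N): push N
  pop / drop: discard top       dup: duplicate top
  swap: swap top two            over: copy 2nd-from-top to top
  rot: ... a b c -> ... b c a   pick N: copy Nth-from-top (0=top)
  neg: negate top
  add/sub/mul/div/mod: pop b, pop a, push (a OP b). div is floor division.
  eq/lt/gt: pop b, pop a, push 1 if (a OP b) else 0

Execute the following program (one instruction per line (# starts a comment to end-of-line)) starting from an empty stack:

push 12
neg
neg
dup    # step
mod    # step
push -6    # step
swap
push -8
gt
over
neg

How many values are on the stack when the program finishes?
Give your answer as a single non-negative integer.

Answer: 3

Derivation:
After 'push 12': stack = [12] (depth 1)
After 'neg': stack = [-12] (depth 1)
After 'neg': stack = [12] (depth 1)
After 'dup': stack = [12, 12] (depth 2)
After 'mod': stack = [0] (depth 1)
After 'push -6': stack = [0, -6] (depth 2)
After 'swap': stack = [-6, 0] (depth 2)
After 'push -8': stack = [-6, 0, -8] (depth 3)
After 'gt': stack = [-6, 1] (depth 2)
After 'over': stack = [-6, 1, -6] (depth 3)
After 'neg': stack = [-6, 1, 6] (depth 3)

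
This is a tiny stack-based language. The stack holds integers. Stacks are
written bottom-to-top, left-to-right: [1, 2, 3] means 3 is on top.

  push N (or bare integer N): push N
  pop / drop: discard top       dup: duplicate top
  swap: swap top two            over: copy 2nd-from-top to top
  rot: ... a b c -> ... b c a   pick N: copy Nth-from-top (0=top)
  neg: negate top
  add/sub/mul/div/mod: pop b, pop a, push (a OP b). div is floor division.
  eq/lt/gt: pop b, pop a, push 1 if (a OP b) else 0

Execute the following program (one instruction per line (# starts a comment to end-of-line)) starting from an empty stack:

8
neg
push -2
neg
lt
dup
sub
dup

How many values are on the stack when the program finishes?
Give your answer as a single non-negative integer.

After 'push 8': stack = [8] (depth 1)
After 'neg': stack = [-8] (depth 1)
After 'push -2': stack = [-8, -2] (depth 2)
After 'neg': stack = [-8, 2] (depth 2)
After 'lt': stack = [1] (depth 1)
After 'dup': stack = [1, 1] (depth 2)
After 'sub': stack = [0] (depth 1)
After 'dup': stack = [0, 0] (depth 2)

Answer: 2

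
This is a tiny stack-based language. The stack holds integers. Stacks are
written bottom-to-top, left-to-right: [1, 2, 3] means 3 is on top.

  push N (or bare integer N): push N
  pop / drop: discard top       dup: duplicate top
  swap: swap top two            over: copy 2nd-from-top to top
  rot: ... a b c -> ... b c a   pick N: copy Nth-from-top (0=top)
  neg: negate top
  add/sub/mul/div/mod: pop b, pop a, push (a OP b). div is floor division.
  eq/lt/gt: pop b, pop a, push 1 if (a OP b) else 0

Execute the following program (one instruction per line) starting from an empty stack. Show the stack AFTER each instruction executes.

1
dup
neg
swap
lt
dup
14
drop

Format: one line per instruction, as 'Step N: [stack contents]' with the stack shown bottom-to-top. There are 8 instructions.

Step 1: [1]
Step 2: [1, 1]
Step 3: [1, -1]
Step 4: [-1, 1]
Step 5: [1]
Step 6: [1, 1]
Step 7: [1, 1, 14]
Step 8: [1, 1]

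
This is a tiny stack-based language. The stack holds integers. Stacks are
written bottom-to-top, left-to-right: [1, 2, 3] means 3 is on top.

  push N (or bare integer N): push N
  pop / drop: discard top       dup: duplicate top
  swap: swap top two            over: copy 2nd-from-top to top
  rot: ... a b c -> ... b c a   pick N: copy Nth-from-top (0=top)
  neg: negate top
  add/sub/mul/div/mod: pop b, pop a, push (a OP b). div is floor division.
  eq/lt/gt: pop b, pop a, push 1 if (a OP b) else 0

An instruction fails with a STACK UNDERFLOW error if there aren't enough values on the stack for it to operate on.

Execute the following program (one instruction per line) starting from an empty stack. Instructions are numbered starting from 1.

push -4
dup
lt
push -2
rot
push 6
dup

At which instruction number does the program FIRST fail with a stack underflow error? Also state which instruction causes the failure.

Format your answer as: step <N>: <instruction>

Answer: step 5: rot

Derivation:
Step 1 ('push -4'): stack = [-4], depth = 1
Step 2 ('dup'): stack = [-4, -4], depth = 2
Step 3 ('lt'): stack = [0], depth = 1
Step 4 ('push -2'): stack = [0, -2], depth = 2
Step 5 ('rot'): needs 3 value(s) but depth is 2 — STACK UNDERFLOW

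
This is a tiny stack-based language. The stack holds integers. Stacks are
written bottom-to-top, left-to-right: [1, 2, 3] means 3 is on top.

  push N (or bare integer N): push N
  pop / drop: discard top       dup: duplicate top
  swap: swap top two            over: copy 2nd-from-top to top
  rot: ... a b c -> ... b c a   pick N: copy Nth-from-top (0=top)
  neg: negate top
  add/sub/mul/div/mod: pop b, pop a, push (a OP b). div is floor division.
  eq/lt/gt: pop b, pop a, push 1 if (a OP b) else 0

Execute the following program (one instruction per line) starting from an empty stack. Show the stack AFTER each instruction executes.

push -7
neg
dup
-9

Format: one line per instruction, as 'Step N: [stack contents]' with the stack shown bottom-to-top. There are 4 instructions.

Step 1: [-7]
Step 2: [7]
Step 3: [7, 7]
Step 4: [7, 7, -9]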